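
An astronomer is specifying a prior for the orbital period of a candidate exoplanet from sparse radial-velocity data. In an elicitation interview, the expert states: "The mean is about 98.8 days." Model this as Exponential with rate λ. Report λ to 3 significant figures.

λ ≈ 0.0101

Exponential mean = 1/λ, so λ = 1/98.8 = 0.0101.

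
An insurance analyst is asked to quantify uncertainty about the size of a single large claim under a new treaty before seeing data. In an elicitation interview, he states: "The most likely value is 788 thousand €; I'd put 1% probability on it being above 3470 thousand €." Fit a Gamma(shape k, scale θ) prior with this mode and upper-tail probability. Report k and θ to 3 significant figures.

Gamma(k,θ) with k>1 has mode (k−1)θ, so θ = 788/(k−1).
Need P(X < 3470) = 0.99 with θ tied to k this way. Start at k = 2, θ = 788: P(X<3470) ≈ 0.934.
Too low — raise k to concentrate. Iterating converges to k ≈ 2.85.
Then θ = 788/(2.85−1) ≈ 426.

k ≈ 2.85, θ ≈ 426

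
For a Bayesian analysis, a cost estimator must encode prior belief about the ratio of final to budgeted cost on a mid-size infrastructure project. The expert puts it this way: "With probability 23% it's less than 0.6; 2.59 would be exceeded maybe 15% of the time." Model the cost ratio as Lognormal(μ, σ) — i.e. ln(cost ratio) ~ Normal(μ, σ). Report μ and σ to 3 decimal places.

μ ≈ 0.098, σ ≈ 0.824

If T ~ Lognormal(μ,σ) then ln T ~ Normal(μ,σ), so the p-quantile of ln T is μ + z_p·σ.
ln(0.6) = -0.5108 and ln(2.59) = 0.9517; z_{0.23} = -0.7388, z_{0.85} = 1.036.
σ = (0.9517 − -0.5108)/(1.036 − (-0.7388)) = 0.824.
μ = -0.5108 − (-0.7388)·0.824 = 0.098.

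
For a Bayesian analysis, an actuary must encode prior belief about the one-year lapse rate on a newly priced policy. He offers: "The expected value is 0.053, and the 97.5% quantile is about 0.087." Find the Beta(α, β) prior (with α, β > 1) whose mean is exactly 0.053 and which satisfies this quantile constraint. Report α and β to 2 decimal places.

α ≈ 11.14, β ≈ 199.00

With mean 0.053 fixed, write α = 0.053s, β = 0.947s where s = α+β.
Need P(θ < 0.087) = 0.975 under Beta(0.053s, 0.947s). Normal approximation: (q−m)/√(m(1−m)/s) ≈ z_{0.975} = 1.96, so s ≈ 0.053·0.947·(1.96)²/(0.087−0.053)² = 166.8.
At s = 166.8: P(θ<0.087) ≈ 0.961. Adjusting to match 0.975 gives s ≈ 210.14.
So α = 0.053·210.14 ≈ 11.14, β = 0.947·210.14 ≈ 199.00.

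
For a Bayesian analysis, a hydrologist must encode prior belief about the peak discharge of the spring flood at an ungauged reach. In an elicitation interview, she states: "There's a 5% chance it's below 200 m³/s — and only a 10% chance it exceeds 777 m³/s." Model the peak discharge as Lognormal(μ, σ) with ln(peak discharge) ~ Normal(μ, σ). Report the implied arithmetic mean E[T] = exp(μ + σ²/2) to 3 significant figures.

E[T] ≈ 478 m³/s

If T ~ Lognormal(μ,σ) then ln T ~ Normal(μ,σ), so the p-quantile of ln T is μ + z_p·σ.
ln(200) = 5.298 and ln(777) = 6.655; z_{0.05} = -1.645, z_{0.9} = 1.282.
σ = (6.655 − 5.298)/(1.282 − (-1.645)) = 0.464.
μ = 5.298 − (-1.645)·0.464 = 6.061.
E[T] = exp(μ + σ²/2) = exp(6.061 + 0.1075) = 478 m³/s.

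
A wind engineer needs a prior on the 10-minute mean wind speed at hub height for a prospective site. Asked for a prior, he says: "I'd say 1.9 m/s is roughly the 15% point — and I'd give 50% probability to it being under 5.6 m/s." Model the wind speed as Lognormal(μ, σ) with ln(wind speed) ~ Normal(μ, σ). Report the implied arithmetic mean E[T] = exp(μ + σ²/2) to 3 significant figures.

If T ~ Lognormal(μ,σ) then ln T ~ Normal(μ,σ), so the p-quantile of ln T is μ + z_p·σ.
ln(1.9) = 0.6419 and ln(5.6) = 1.723; z_{0.15} = -1.036, z_{0.5} = 0.
σ = (1.723 − 0.6419)/(0 − (-1.036)) = 1.043.
μ = 0.6419 − (-1.036)·1.043 = 1.723.
E[T] = exp(μ + σ²/2) = exp(1.723 + 0.5438) = 9.65 m/s.

E[T] ≈ 9.65 m/s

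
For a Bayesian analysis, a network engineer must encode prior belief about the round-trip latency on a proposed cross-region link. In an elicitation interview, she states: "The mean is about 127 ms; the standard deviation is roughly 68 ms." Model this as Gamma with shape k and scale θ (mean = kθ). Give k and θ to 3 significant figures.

For Gamma(k, scale θ): mean = kθ, variance = kθ², so CV = 1/√k.
CV = SD/mean = 68/127 = 0.5354, hence k = 1/CV² = 3.49.
Then θ = mean/k = 127/3.49 = 36.4.

k ≈ 3.49, θ ≈ 36.4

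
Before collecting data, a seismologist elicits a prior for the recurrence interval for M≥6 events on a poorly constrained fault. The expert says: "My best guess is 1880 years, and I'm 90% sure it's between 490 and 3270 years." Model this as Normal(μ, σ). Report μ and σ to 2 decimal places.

A symmetric 90% interval runs μ ± z·σ with z = 1.645.
Half-width = 1390, so σ = 1390/1.645 = 845.06.
μ is the stated best guess, 1880.00.

μ = 1880.00, σ = 845.06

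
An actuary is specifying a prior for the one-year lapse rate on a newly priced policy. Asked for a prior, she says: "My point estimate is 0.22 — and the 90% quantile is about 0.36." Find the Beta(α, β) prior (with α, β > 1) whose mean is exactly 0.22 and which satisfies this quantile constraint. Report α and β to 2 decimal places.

With mean 0.22 fixed, write α = 0.22s, β = 0.78s where s = α+β.
Need P(θ < 0.36) = 0.9 under Beta(0.22s, 0.78s). Normal approximation: (q−m)/√(m(1−m)/s) ≈ z_{0.9} = 1.28, so s ≈ 0.22·0.78·(1.28)²/(0.36−0.22)² = 14.4.
At s = 14.4: P(θ<0.36) ≈ 0.894. Adjusting to match 0.9 gives s ≈ 15.37.
So α = 0.22·15.37 ≈ 3.38, β = 0.78·15.37 ≈ 11.99.

α ≈ 3.38, β ≈ 11.99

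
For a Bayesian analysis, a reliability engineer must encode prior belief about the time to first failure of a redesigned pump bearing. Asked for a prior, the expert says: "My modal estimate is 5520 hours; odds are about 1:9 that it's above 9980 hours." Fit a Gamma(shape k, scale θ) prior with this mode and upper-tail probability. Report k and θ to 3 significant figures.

Gamma(k,θ) with k>1 has mode (k−1)θ, so θ = 5520/(k−1).
Need P(X < 9980) = 0.9 with θ tied to k this way. Start at k = 2, θ = 5520: P(X<9980) ≈ 0.540.
Too low — raise k to concentrate. Iterating converges to k ≈ 6.43.
Then θ = 5520/(6.43−1) ≈ 1020.

k ≈ 6.43, θ ≈ 1020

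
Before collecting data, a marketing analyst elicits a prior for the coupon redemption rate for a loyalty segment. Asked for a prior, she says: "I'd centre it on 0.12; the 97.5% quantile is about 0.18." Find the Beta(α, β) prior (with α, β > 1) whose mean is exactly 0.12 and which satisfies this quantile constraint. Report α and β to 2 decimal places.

With mean 0.12 fixed, write α = 0.12s, β = 0.88s where s = α+β.
Need P(θ < 0.18) = 0.975 under Beta(0.12s, 0.88s). Normal approximation: (q−m)/√(m(1−m)/s) ≈ z_{0.975} = 1.96, so s ≈ 0.12·0.88·(1.96)²/(0.18−0.12)² = 112.7.
At s = 112.7: P(θ<0.18) ≈ 0.965. Adjusting to match 0.975 gives s ≈ 133.56.
So α = 0.12·133.56 ≈ 16.03, β = 0.88·133.56 ≈ 117.54.

α ≈ 16.03, β ≈ 117.54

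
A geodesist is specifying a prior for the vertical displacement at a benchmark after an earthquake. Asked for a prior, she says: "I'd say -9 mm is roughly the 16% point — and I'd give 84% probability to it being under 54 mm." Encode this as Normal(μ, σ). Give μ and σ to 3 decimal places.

The p-quantile of Normal(μ,σ) is μ + z_p·σ, with z_{0.16} = -0.9945 and z_{0.84} = 0.9945.
Eliminate σ: μ = (z₂·x₁ − z₁·x₂)/(z₂ − z₁) = (0.9945·-9 − (-0.9945)·54)/1.989 = 22.500.
Then σ = (x₂ − x₁)/(z₂ − z₁) = (54 − -9)/1.989 = 31.676.

μ = 22.500, σ = 31.676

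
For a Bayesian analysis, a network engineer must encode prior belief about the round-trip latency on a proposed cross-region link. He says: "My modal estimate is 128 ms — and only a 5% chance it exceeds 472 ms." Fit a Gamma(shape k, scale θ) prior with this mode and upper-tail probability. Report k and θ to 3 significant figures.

k ≈ 2.5, θ ≈ 85.2

Gamma(k,θ) with k>1 has mode (k−1)θ, so θ = 128/(k−1).
Need P(X < 472) = 0.95 with θ tied to k this way. Start at k = 2, θ = 128: P(X<472) ≈ 0.883.
Too low — raise k to concentrate. Iterating converges to k ≈ 2.5.
Then θ = 128/(2.5−1) ≈ 85.2.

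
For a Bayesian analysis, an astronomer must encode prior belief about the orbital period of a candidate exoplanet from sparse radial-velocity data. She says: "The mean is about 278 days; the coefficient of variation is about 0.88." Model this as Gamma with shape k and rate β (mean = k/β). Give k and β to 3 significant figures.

For Gamma(k, rate β): mean = k/β, variance = k/β², so CV = 1/√k.
CV = 0.88, hence k = 1/CV² = 1.29.
Then β = k/mean = 1.29/278 = 0.00465.

k ≈ 1.29, β ≈ 0.00465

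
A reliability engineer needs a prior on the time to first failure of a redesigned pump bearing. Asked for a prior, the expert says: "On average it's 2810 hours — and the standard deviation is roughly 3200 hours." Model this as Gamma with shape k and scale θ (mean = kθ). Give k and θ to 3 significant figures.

k ≈ 0.771, θ ≈ 3640

For Gamma(k, scale θ): mean = kθ, variance = kθ², so CV = 1/√k.
CV = SD/mean = 3200/2810 = 1.139, hence k = 1/CV² = 0.771.
Then θ = mean/k = 2810/0.771 = 3640.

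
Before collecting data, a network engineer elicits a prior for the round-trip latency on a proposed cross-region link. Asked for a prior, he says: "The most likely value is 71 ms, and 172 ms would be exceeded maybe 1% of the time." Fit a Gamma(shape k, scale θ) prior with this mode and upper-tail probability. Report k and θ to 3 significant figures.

k ≈ 7.04, θ ≈ 11.8

Gamma(k,θ) with k>1 has mode (k−1)θ, so θ = 71/(k−1).
Need P(X < 172) = 0.99 with θ tied to k this way. Start at k = 2, θ = 71: P(X<172) ≈ 0.696.
Too low — raise k to concentrate. Iterating converges to k ≈ 7.04.
Then θ = 71/(7.04−1) ≈ 11.8.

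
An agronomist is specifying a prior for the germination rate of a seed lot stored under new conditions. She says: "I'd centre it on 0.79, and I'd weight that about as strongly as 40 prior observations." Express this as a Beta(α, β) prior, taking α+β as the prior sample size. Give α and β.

α = 31.6, β = 8.4

Under the effective-sample-size interpretation, Beta(α, β) has prior mean α/(α+β) and prior sample size α+β.
So α+β = 40 and α/(α+β) = 0.79, giving α = 0.79·40 = 31.6 and β = 40 − 31.6 = 8.4.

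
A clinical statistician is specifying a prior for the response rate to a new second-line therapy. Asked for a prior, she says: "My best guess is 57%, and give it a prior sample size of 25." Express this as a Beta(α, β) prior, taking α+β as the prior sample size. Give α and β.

Under the effective-sample-size interpretation, Beta(α, β) has prior mean α/(α+β) and prior sample size α+β.
So α+β = 25 and α/(α+β) = 0.57, giving α = 0.57·25 = 14.25 and β = 25 − 14.25 = 10.75.

α = 14.25, β = 10.75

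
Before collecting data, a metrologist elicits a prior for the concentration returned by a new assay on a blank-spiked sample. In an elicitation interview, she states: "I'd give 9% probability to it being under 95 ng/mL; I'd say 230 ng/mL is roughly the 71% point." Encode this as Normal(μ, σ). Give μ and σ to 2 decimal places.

For Normal(μ,σ), the p-quantile is μ + z_p·σ. Here z_{0.09} = -1.341, z_{0.71} = 0.5534.
So 95 = μ − 1.341σ and 230 = μ + 0.5534σ.
Subtracting: σ = (230 − 95)/(0.5534 − (-1.341)) = 71.27.
Then μ = 95 − (-1.341)·71.27 = 190.56.

μ = 190.56, σ = 71.27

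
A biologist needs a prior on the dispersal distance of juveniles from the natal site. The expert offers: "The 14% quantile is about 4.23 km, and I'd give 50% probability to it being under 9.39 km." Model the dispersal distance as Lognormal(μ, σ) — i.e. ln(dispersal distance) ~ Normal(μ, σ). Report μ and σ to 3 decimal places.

If T ~ Lognormal(μ,σ) then ln T ~ Normal(μ,σ), so the p-quantile of ln T is μ + z_p·σ.
ln(4.23) = 1.442 and ln(9.39) = 2.24; z_{0.14} = -1.08, z_{0.5} = 0.
σ = (2.24 − 1.442)/(0 − (-1.08)) = 0.738.
μ = 1.442 − (-1.08)·0.738 = 2.240.

μ ≈ 2.240, σ ≈ 0.738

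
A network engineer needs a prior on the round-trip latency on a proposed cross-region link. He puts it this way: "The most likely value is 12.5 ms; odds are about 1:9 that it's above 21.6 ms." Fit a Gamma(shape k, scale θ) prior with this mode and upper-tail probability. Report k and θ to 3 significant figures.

Gamma(k,θ) with k>1 has mode (k−1)θ, so θ = 12.5/(k−1).
Need P(X < 21.6) = 0.9 with θ tied to k this way. Start at k = 2, θ = 12.5: P(X<21.6) ≈ 0.515.
Too low — raise k to concentrate. Iterating converges to k ≈ 7.34.
Then θ = 12.5/(7.34−1) ≈ 1.97.

k ≈ 7.34, θ ≈ 1.97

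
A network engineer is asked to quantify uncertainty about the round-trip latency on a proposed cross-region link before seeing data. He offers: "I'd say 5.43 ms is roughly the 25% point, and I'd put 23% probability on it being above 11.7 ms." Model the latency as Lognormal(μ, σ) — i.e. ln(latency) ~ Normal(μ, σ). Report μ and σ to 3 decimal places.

μ ≈ 2.058, σ ≈ 0.543

If T ~ Lognormal(μ,σ) then ln T ~ Normal(μ,σ), so the p-quantile of ln T is μ + z_p·σ.
ln(5.43) = 1.692 and ln(11.7) = 2.46; z_{0.25} = -0.6745, z_{0.77} = 0.7388.
σ = (2.46 − 1.692)/(0.7388 − (-0.6745)) = 0.543.
μ = 1.692 − (-0.6745)·0.543 = 2.058.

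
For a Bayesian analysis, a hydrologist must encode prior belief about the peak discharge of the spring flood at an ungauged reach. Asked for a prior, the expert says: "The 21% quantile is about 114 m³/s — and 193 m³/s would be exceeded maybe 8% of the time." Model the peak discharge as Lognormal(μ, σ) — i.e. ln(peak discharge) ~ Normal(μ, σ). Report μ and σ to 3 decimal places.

μ ≈ 4.928, σ ≈ 0.238

If T ~ Lognormal(μ,σ) then ln T ~ Normal(μ,σ), so the p-quantile of ln T is μ + z_p·σ.
ln(114) = 4.736 and ln(193) = 5.263; z_{0.21} = -0.8064, z_{0.92} = 1.405.
σ = (5.263 − 4.736)/(1.405 − (-0.8064)) = 0.238.
μ = 4.736 − (-0.8064)·0.238 = 4.928.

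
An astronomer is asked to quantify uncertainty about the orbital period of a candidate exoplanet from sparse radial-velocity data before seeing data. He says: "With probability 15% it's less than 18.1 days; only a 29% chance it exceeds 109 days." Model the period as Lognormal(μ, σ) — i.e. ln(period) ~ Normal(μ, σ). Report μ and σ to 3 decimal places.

μ ≈ 4.066, σ ≈ 1.129

If T ~ Lognormal(μ,σ) then ln T ~ Normal(μ,σ), so the p-quantile of ln T is μ + z_p·σ.
ln(18.1) = 2.896 and ln(109) = 4.691; z_{0.15} = -1.036, z_{0.71} = 0.5534.
σ = (4.691 − 2.896)/(0.5534 − (-1.036)) = 1.129.
μ = 2.896 − (-1.036)·1.129 = 4.066.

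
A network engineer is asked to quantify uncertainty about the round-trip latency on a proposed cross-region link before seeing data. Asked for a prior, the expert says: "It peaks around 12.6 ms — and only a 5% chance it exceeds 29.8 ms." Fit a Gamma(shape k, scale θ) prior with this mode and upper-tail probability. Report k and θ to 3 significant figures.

k ≈ 4.69, θ ≈ 3.42

Gamma(k,θ) with k>1 has mode (k−1)θ, so θ = 12.6/(k−1).
Need P(X < 29.8) = 0.95 with θ tied to k this way. Start at k = 2, θ = 12.6: P(X<29.8) ≈ 0.684.
Too low — raise k to concentrate. Iterating converges to k ≈ 4.69.
Then θ = 12.6/(4.69−1) ≈ 3.42.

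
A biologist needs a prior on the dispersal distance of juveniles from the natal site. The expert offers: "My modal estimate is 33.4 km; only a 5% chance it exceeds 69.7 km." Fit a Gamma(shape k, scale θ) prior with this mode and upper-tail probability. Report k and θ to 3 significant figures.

Gamma(k,θ) with k>1 has mode (k−1)θ, so θ = 33.4/(k−1).
Need P(X < 69.7) = 0.95 with θ tied to k this way. Start at k = 2, θ = 33.4: P(X<69.7) ≈ 0.617.
Too low — raise k to concentrate. Iterating converges to k ≈ 6.11.
Then θ = 33.4/(6.11−1) ≈ 6.54.

k ≈ 6.11, θ ≈ 6.54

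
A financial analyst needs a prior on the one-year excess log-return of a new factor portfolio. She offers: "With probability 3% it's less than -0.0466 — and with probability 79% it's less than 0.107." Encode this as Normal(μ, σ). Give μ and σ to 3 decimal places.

μ = 0.061, σ = 0.057

The p-quantile of Normal(μ,σ) is μ + z_p·σ, with z_{0.03} = -1.881 and z_{0.79} = 0.8064.
Eliminate σ: μ = (z₂·x₁ − z₁·x₂)/(z₂ − z₁) = (0.8064·-0.0466 − (-1.881)·0.107)/2.687 = 0.061.
Then σ = (x₂ − x₁)/(z₂ − z₁) = (0.107 − -0.0466)/2.687 = 0.057.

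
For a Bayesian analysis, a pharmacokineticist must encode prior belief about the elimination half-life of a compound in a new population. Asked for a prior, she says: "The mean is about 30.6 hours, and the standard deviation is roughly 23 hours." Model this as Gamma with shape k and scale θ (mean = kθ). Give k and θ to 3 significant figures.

k ≈ 1.77, θ ≈ 17.3

For Gamma(k, scale θ): mean = kθ, variance = kθ², so CV = 1/√k.
CV = SD/mean = 23/30.6 = 0.7516, hence k = 1/CV² = 1.77.
Then θ = mean/k = 30.6/1.77 = 17.3.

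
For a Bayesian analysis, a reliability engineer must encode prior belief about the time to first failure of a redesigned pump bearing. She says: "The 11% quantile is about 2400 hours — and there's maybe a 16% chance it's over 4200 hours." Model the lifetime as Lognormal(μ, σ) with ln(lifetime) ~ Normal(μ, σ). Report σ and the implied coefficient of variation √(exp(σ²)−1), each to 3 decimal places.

If T ~ Lognormal(μ,σ) then ln T ~ Normal(μ,σ), so the p-quantile of ln T is μ + z_p·σ.
ln(2400) = 7.783 and ln(4200) = 8.343; z_{0.11} = -1.227, z_{0.84} = 0.9945.
σ = (8.343 − 7.783)/(0.9945 − (-1.227)) = 0.252.
μ = 7.783 − (-1.227)·0.252 = 8.092.
CV = √(exp(σ²)−1) = √(exp(0.0635)−1) = 0.256.

σ ≈ 0.252, CV ≈ 0.256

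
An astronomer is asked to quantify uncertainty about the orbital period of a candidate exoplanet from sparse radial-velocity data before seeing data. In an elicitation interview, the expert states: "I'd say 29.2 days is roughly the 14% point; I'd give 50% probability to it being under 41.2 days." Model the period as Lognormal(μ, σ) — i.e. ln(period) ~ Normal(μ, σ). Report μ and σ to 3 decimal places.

μ ≈ 3.718, σ ≈ 0.319

If T ~ Lognormal(μ,σ) then ln T ~ Normal(μ,σ), so the p-quantile of ln T is μ + z_p·σ.
ln(29.2) = 3.374 and ln(41.2) = 3.718; z_{0.14} = -1.08, z_{0.5} = 0.
σ = (3.718 − 3.374)/(0 − (-1.08)) = 0.319.
μ = 3.374 − (-1.08)·0.319 = 3.718.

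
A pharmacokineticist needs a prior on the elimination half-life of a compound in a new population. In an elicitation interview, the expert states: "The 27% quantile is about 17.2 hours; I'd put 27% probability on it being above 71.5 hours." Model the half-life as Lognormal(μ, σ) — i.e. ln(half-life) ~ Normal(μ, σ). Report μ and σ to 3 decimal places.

If T ~ Lognormal(μ,σ) then ln T ~ Normal(μ,σ), so the p-quantile of ln T is μ + z_p·σ.
ln(17.2) = 2.845 and ln(71.5) = 4.27; z_{0.27} = -0.6128, z_{0.73} = 0.6128.
σ = (4.27 − 2.845)/(0.6128 − (-0.6128)) = 1.162.
μ = 2.845 − (-0.6128)·1.162 = 3.557.

μ ≈ 3.557, σ ≈ 1.162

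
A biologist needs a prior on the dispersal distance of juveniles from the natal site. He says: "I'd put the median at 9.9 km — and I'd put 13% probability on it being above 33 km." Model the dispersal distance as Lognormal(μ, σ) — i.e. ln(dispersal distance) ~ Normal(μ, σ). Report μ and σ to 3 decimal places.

μ ≈ 2.293, σ ≈ 1.069

If T ~ Lognormal(μ,σ) then ln T ~ Normal(μ,σ), so the p-quantile of ln T is μ + z_p·σ.
ln(9.9) = 2.293 and ln(33) = 3.497; z_{0.5} = 0, z_{0.87} = 1.126.
σ = (3.497 − 2.293)/(1.126 − (0)) = 1.069.
μ = 2.293 − (0)·1.069 = 2.293.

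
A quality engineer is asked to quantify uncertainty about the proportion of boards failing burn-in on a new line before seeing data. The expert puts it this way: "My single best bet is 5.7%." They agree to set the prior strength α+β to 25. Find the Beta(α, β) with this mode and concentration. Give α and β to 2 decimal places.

α = 2.31, β = 22.69

For α,β > 1 the Beta mode is (α−1)/(α+β−2). With α+β = 25, the mode is (α−1)/23.
Set (α−1)/23 = 0.057 → α = 1 + 0.057·23 = 2.31.
β = 25 − α = 22.69.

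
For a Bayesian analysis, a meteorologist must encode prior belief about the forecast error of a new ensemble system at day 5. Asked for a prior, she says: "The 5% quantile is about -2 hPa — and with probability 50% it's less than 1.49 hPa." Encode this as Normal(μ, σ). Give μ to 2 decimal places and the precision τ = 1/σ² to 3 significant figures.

The p-quantile of Normal(μ,σ) is μ + z_p·σ, with z_{0.05} = -1.645 and z_{0.5} = 0.
Eliminate σ: μ = (z₂·x₁ − z₁·x₂)/(z₂ − z₁) = (0·-2 − (-1.645)·1.49)/1.645 = 1.49.
Then σ = (x₂ − x₁)/(z₂ − z₁) = (1.49 − -2)/1.645 = 2.12.
Precision τ = 1/σ² = 1/2.122² = 0.222.

μ = 1.49, τ = 0.222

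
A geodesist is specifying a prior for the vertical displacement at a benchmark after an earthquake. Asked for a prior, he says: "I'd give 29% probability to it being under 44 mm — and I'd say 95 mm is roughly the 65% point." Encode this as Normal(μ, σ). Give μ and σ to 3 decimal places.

μ = 74.065, σ = 54.330

For Normal(μ,σ), the p-quantile is μ + z_p·σ. Here z_{0.29} = -0.5534, z_{0.65} = 0.3853.
So 44 = μ − 0.5534σ and 95 = μ + 0.3853σ.
Subtracting: σ = (95 − 44)/(0.3853 − (-0.5534)) = 54.330.
Then μ = 44 − (-0.5534)·54.330 = 74.065.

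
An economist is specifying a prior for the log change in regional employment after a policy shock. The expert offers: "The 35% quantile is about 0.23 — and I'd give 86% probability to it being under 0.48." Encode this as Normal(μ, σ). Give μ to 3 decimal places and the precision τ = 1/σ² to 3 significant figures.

For Normal(μ,σ), the p-quantile is μ + z_p·σ. Here z_{0.35} = -0.3853, z_{0.86} = 1.08.
So 0.23 = μ − 0.3853σ and 0.48 = μ + 1.08σ.
Subtracting: σ = (0.48 − 0.23)/(1.08 − (-0.3853)) = 0.171.
Then μ = 0.23 − (-0.3853)·0.171 = 0.296.
Precision τ = 1/σ² = 1/0.1706² = 34.4.

μ = 0.296, τ = 34.4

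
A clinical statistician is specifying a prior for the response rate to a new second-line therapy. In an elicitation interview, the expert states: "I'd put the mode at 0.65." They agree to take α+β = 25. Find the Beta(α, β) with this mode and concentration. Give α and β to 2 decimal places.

For α,β > 1 the Beta mode is (α−1)/(α+β−2). With α+β = 25, the mode is (α−1)/23.
Set (α−1)/23 = 0.65 → α = 1 + 0.65·23 = 15.95.
β = 25 − α = 9.05.

α = 15.95, β = 9.05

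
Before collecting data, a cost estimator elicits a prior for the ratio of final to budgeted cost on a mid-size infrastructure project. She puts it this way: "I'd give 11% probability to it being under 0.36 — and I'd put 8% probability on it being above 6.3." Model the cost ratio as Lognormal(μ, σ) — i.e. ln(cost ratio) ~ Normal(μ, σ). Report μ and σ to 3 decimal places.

μ ≈ 0.312, σ ≈ 1.088

If T ~ Lognormal(μ,σ) then ln T ~ Normal(μ,σ), so the p-quantile of ln T is μ + z_p·σ.
ln(0.36) = -1.022 and ln(6.3) = 1.841; z_{0.11} = -1.227, z_{0.92} = 1.405.
σ = (1.841 − -1.022)/(1.405 − (-1.227)) = 1.088.
μ = -1.022 − (-1.227)·1.088 = 0.312.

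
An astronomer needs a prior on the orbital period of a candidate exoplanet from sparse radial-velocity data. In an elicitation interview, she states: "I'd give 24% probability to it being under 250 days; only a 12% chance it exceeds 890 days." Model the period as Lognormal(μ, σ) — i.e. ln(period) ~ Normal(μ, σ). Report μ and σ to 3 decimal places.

If T ~ Lognormal(μ,σ) then ln T ~ Normal(μ,σ), so the p-quantile of ln T is μ + z_p·σ.
ln(250) = 5.521 and ln(890) = 6.791; z_{0.24} = -0.7063, z_{0.88} = 1.175.
σ = (6.791 − 5.521)/(1.175 − (-0.7063)) = 0.675.
μ = 5.521 − (-0.7063)·0.675 = 5.998.

μ ≈ 5.998, σ ≈ 0.675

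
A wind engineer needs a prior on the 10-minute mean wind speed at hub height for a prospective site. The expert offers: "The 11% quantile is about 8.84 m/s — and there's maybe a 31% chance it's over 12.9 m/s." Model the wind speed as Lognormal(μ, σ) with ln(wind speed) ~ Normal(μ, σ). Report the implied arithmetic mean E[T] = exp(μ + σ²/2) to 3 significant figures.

If T ~ Lognormal(μ,σ) then ln T ~ Normal(μ,σ), so the p-quantile of ln T is μ + z_p·σ.
ln(8.84) = 2.179 and ln(12.9) = 2.557; z_{0.11} = -1.227, z_{0.69} = 0.4959.
σ = (2.557 − 2.179)/(0.4959 − (-1.227)) = 0.219.
μ = 2.179 − (-1.227)·0.219 = 2.448.
E[T] = exp(μ + σ²/2) = exp(2.448 + 0.0241) = 11.9 m/s.

E[T] ≈ 11.9 m/s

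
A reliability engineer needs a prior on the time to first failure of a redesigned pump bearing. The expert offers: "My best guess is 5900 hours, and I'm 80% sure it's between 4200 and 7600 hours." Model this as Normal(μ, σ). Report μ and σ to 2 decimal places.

μ = 5900.00, σ = 1326.52

A symmetric 80% interval runs μ ± z·σ with z = 1.282.
Half-width = 1700, so σ = 1700/1.282 = 1326.52.
μ is the stated best guess, 5900.00.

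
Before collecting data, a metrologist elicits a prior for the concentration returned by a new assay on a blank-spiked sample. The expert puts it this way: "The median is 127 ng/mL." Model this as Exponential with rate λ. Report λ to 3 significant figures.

Exponential median = ln 2 / λ, so λ = ln 2 / 127.0 = 0.00546.

λ ≈ 0.00546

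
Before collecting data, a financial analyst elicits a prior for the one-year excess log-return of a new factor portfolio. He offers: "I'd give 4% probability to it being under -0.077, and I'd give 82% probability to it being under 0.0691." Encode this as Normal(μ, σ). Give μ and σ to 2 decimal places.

μ = 0.02, σ = 0.05

For Normal(μ,σ), the p-quantile is μ + z_p·σ. Here z_{0.04} = -1.751, z_{0.82} = 0.9154.
So -0.077 = μ − 1.751σ and 0.0691 = μ + 0.9154σ.
Subtracting: σ = (0.0691 − -0.077)/(0.9154 − (-1.751)) = 0.05.
Then μ = -0.077 − (-1.751)·0.05 = 0.02.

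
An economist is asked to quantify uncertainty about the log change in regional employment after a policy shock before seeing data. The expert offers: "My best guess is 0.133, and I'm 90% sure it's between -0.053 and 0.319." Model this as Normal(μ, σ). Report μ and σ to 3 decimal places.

A symmetric 90% interval runs μ ± z·σ with z = 1.645.
Half-width = 0.186, so σ = 0.186/1.645 = 0.113.
μ is the stated best guess, 0.133.

μ = 0.133, σ = 0.113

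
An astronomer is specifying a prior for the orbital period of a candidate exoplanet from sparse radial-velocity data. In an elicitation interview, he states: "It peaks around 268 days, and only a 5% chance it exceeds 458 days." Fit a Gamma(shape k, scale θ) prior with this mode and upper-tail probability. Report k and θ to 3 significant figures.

k ≈ 10.7, θ ≈ 27.6

Gamma(k,θ) with k>1 has mode (k−1)θ, so θ = 268/(k−1).
Need P(X < 458) = 0.95 with θ tied to k this way. Start at k = 2, θ = 268: P(X<458) ≈ 0.510.
Too low — raise k to concentrate. Iterating converges to k ≈ 10.7.
Then θ = 268/(10.7−1) ≈ 27.6.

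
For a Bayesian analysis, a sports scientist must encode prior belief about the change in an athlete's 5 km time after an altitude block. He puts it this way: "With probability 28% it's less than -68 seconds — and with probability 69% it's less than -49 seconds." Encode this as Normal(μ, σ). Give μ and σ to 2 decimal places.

For Normal(μ,σ), the p-quantile is μ + z_p·σ. Here z_{0.28} = -0.5828, z_{0.69} = 0.4959.
So -68 = μ − 0.5828σ and -49 = μ + 0.4959σ.
Subtracting: σ = (-49 − -68)/(0.4959 − (-0.5828)) = 17.61.
Then μ = -68 − (-0.5828)·17.61 = -57.73.

μ = -57.73, σ = 17.61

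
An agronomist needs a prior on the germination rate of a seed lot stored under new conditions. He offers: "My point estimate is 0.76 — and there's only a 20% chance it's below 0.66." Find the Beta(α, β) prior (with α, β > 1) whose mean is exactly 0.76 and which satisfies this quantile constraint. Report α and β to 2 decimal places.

α ≈ 8.79, β ≈ 2.77

With mean 0.76 fixed, write α = 0.76s, β = 0.24s where s = α+β.
Need P(θ < 0.66) = 0.2 under Beta(0.76s, 0.24s). Normal approximation: (q−m)/√(m(1−m)/s) ≈ z_{0.2} = -0.842, so s ≈ 0.76·0.24·(-0.842)²/(0.66−0.76)² = 12.9.
At s = 12.9: P(θ<0.66) ≈ 0.190. Adjusting to match 0.2 gives s ≈ 11.56.
So α = 0.76·11.56 ≈ 8.79, β = 0.24·11.56 ≈ 2.77.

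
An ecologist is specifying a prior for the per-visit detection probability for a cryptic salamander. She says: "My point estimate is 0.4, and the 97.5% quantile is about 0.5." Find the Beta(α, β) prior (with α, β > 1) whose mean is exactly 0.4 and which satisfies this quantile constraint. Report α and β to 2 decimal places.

α ≈ 37.82, β ≈ 56.72

With mean 0.4 fixed, write α = 0.4s, β = 0.6s where s = α+β.
Need P(θ < 0.5) = 0.975 under Beta(0.4s, 0.6s). Normal approximation: (q−m)/√(m(1−m)/s) ≈ z_{0.975} = 1.96, so s ≈ 0.4·0.6·(1.96)²/(0.5−0.4)² = 92.2.
At s = 92.2: P(θ<0.5) ≈ 0.974. Adjusting to match 0.975 gives s ≈ 94.54.
So α = 0.4·94.54 ≈ 37.82, β = 0.6·94.54 ≈ 56.72.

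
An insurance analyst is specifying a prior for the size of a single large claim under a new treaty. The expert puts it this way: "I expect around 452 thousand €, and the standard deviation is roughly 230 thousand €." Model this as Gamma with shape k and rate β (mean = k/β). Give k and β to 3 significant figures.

For Gamma(k, rate β): mean = k/β, variance = k/β², so CV = 1/√k.
CV = SD/mean = 230/452 = 0.5088, hence k = 1/CV² = 3.86.
Then β = k/mean = 3.86/452 = 0.00854.

k ≈ 3.86, β ≈ 0.00854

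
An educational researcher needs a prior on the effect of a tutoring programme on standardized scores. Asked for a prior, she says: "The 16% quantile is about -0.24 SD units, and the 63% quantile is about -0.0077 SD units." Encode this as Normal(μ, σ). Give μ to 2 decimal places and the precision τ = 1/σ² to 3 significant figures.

μ = -0.07, τ = 32.6

For Normal(μ,σ), the p-quantile is μ + z_p·σ. Here z_{0.16} = -0.9945, z_{0.63} = 0.3319.
So -0.24 = μ − 0.9945σ and -0.0077 = μ + 0.3319σ.
Subtracting: σ = (-0.0077 − -0.24)/(0.3319 − (-0.9945)) = 0.18.
Then μ = -0.24 − (-0.9945)·0.18 = -0.07.
Precision τ = 1/σ² = 1/0.1751² = 32.6.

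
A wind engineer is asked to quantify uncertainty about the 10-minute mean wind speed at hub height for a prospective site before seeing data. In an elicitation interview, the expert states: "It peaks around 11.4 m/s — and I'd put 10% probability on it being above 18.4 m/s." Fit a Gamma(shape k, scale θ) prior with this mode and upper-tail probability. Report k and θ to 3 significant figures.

k ≈ 9.21, θ ≈ 1.39

Gamma(k,θ) with k>1 has mode (k−1)θ, so θ = 11.4/(k−1).
Need P(X < 18.4) = 0.9 with θ tied to k this way. Start at k = 2, θ = 11.4: P(X<18.4) ≈ 0.480.
Too low — raise k to concentrate. Iterating converges to k ≈ 9.21.
Then θ = 11.4/(9.21−1) ≈ 1.39.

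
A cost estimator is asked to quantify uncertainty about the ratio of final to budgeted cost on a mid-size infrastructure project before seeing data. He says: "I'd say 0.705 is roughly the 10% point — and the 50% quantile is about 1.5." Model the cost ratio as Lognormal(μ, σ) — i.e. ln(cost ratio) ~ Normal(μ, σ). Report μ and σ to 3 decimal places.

μ ≈ 0.405, σ ≈ 0.589

If T ~ Lognormal(μ,σ) then ln T ~ Normal(μ,σ), so the p-quantile of ln T is μ + z_p·σ.
ln(0.705) = -0.3496 and ln(1.5) = 0.4055; z_{0.1} = -1.282, z_{0.5} = 0.
σ = (0.4055 − -0.3496)/(0 − (-1.282)) = 0.589.
μ = -0.3496 − (-1.282)·0.589 = 0.405.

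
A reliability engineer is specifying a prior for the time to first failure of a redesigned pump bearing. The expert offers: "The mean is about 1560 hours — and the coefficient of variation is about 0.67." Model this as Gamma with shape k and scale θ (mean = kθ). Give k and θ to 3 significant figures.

k ≈ 2.23, θ ≈ 700

For Gamma(k, scale θ): mean = kθ, variance = kθ², so CV = 1/√k.
CV = 0.67, hence k = 1/CV² = 2.23.
Then θ = mean/k = 1560/2.23 = 700.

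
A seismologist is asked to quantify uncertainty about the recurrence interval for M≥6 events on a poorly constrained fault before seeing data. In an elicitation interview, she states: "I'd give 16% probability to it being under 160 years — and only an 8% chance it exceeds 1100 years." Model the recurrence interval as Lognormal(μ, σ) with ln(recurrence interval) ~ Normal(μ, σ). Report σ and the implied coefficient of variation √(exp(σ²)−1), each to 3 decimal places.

If T ~ Lognormal(μ,σ) then ln T ~ Normal(μ,σ), so the p-quantile of ln T is μ + z_p·σ.
ln(160) = 5.075 and ln(1100) = 7.003; z_{0.16} = -0.9945, z_{0.92} = 1.405.
σ = (7.003 − 5.075)/(1.405 − (-0.9945)) = 0.803.
μ = 5.075 − (-0.9945)·0.803 = 5.874.
CV = √(exp(σ²)−1) = √(exp(0.6455)−1) = 0.952.

σ ≈ 0.803, CV ≈ 0.952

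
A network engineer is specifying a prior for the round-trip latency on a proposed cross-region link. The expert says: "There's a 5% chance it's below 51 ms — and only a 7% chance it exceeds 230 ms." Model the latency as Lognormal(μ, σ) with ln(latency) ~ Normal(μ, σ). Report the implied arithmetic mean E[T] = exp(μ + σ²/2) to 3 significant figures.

E[T] ≈ 127 ms

If T ~ Lognormal(μ,σ) then ln T ~ Normal(μ,σ), so the p-quantile of ln T is μ + z_p·σ.
ln(51) = 3.932 and ln(230) = 5.438; z_{0.05} = -1.645, z_{0.93} = 1.476.
σ = (5.438 − 3.932)/(1.476 − (-1.645)) = 0.483.
μ = 3.932 − (-1.645)·0.483 = 4.726.
E[T] = exp(μ + σ²/2) = exp(4.726 + 0.1165) = 127 ms.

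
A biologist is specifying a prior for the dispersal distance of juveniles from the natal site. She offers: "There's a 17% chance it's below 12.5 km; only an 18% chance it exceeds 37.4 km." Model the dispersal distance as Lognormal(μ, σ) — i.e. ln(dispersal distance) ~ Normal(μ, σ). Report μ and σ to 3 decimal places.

If T ~ Lognormal(μ,σ) then ln T ~ Normal(μ,σ), so the p-quantile of ln T is μ + z_p·σ.
ln(12.5) = 2.526 and ln(37.4) = 3.622; z_{0.17} = -0.9542, z_{0.82} = 0.9154.
σ = (3.622 − 2.526)/(0.9154 − (-0.9542)) = 0.586.
μ = 2.526 − (-0.9542)·0.586 = 3.085.

μ ≈ 3.085, σ ≈ 0.586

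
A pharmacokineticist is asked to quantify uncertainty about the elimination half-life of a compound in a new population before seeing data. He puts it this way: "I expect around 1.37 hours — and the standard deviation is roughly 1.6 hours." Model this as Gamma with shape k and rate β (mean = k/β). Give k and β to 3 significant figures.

k ≈ 0.733, β ≈ 0.535

For Gamma(k, rate β): mean = k/β, variance = k/β², so CV = 1/√k.
CV = SD/mean = 1.6/1.37 = 1.168, hence k = 1/CV² = 0.733.
Then β = k/mean = 0.733/1.37 = 0.535.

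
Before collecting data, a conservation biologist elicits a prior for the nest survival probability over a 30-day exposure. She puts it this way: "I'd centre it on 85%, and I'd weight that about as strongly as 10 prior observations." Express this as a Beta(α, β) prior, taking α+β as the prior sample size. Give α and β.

α = 8.5, β = 1.5

Under the effective-sample-size interpretation, Beta(α, β) has prior mean α/(α+β) and prior sample size α+β.
So α+β = 10 and α/(α+β) = 0.85, giving α = 0.85·10 = 8.5 and β = 10 − 8.5 = 1.5.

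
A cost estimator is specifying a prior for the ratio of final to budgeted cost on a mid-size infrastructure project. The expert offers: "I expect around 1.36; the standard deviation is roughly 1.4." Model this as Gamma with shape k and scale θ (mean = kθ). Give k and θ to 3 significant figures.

k ≈ 0.944, θ ≈ 1.44

For Gamma(k, scale θ): mean = kθ, variance = kθ², so CV = 1/√k.
CV = SD/mean = 1.4/1.36 = 1.029, hence k = 1/CV² = 0.944.
Then θ = mean/k = 1.36/0.944 = 1.44.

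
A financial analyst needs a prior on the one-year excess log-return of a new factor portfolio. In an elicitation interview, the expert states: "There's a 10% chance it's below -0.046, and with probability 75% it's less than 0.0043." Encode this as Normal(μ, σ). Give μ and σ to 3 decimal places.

μ = -0.013, σ = 0.026

For Normal(μ,σ), the p-quantile is μ + z_p·σ. Here z_{0.1} = -1.282, z_{0.75} = 0.6745.
So -0.046 = μ − 1.282σ and 0.0043 = μ + 0.6745σ.
Subtracting: σ = (0.0043 − -0.046)/(0.6745 − (-1.282)) = 0.026.
Then μ = -0.046 − (-1.282)·0.026 = -0.013.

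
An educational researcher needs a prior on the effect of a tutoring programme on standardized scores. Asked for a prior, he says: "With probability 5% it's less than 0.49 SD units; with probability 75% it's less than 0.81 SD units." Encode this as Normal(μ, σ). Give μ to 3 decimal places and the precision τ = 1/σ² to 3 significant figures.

The p-quantile of Normal(μ,σ) is μ + z_p·σ, with z_{0.05} = -1.645 and z_{0.75} = 0.6745.
Eliminate σ: μ = (z₂·x₁ − z₁·x₂)/(z₂ − z₁) = (0.6745·0.49 − (-1.645)·0.81)/2.319 = 0.717.
Then σ = (x₂ − x₁)/(z₂ − z₁) = (0.81 − 0.49)/2.319 = 0.138.
Precision τ = 1/σ² = 1/0.138² = 52.5.

μ = 0.717, τ = 52.5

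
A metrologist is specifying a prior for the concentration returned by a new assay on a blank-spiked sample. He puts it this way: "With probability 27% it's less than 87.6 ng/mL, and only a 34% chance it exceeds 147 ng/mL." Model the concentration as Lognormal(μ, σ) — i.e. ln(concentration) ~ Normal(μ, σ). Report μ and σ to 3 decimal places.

If T ~ Lognormal(μ,σ) then ln T ~ Normal(μ,σ), so the p-quantile of ln T is μ + z_p·σ.
ln(87.6) = 4.473 and ln(147) = 4.99; z_{0.27} = -0.6128, z_{0.66} = 0.4125.
σ = (4.99 − 4.473)/(0.4125 − (-0.6128)) = 0.505.
μ = 4.473 − (-0.6128)·0.505 = 4.782.

μ ≈ 4.782, σ ≈ 0.505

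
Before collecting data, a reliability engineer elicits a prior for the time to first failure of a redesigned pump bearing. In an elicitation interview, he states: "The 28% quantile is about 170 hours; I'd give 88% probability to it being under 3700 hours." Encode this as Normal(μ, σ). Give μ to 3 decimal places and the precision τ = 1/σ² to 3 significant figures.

μ = 1340.439, τ = 2.48e-07

For Normal(μ,σ), the p-quantile is μ + z_p·σ. Here z_{0.28} = -0.5828, z_{0.88} = 1.175.
So 170 = μ − 0.5828σ and 3700 = μ + 1.175σ.
Subtracting: σ = (3700 − 170)/(1.175 − (-0.5828)) = 2008.160.
Then μ = 170 − (-0.5828)·2008.160 = 1340.439.
Precision τ = 1/σ² = 1/2008² = 2.48e-07.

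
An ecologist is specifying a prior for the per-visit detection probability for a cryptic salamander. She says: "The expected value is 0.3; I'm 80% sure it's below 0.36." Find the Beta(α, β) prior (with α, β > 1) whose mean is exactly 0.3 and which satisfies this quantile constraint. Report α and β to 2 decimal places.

With mean 0.3 fixed, write α = 0.3s, β = 0.7s where s = α+β.
Need P(θ < 0.36) = 0.8 under Beta(0.3s, 0.7s). Normal approximation: (q−m)/√(m(1−m)/s) ≈ z_{0.8} = 0.842, so s ≈ 0.3·0.7·(0.842)²/(0.36−0.3)² = 41.3.
At s = 41.3: P(θ<0.36) ≈ 0.804. Adjusting to match 0.8 gives s ≈ 39.92.
So α = 0.3·39.92 ≈ 11.98, β = 0.7·39.92 ≈ 27.95.

α ≈ 11.98, β ≈ 27.95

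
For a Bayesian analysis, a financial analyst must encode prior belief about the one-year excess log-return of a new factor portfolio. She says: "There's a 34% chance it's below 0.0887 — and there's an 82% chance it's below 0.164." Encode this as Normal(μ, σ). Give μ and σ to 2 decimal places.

For Normal(μ,σ), the p-quantile is μ + z_p·σ. Here z_{0.34} = -0.4125, z_{0.82} = 0.9154.
So 0.0887 = μ − 0.4125σ and 0.164 = μ + 0.9154σ.
Subtracting: σ = (0.164 − 0.0887)/(0.9154 − (-0.4125)) = 0.06.
Then μ = 0.0887 − (-0.4125)·0.06 = 0.11.

μ = 0.11, σ = 0.06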